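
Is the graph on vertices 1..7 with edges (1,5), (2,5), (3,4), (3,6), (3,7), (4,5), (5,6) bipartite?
Yes. Partition: {1, 2, 4, 6, 7}, {3, 5}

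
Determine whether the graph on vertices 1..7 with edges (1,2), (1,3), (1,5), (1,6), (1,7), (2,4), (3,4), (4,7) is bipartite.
Yes. Partition: {1, 4}, {2, 3, 5, 6, 7}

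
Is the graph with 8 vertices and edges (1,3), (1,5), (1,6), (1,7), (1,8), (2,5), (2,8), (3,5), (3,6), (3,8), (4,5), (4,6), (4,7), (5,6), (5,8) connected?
Yes (BFS from 1 visits [1, 3, 5, 6, 7, 8, 2, 4] — all 8 vertices reached)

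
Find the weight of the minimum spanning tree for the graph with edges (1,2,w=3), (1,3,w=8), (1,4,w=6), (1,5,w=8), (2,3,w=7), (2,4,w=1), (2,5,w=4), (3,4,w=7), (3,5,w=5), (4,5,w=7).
13 (MST edges: (1,2,w=3), (2,4,w=1), (2,5,w=4), (3,5,w=5); sum of weights 3 + 1 + 4 + 5 = 13)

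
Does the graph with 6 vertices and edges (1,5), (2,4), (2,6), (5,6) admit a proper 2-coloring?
Yes. Partition: {1, 3, 4, 6}, {2, 5}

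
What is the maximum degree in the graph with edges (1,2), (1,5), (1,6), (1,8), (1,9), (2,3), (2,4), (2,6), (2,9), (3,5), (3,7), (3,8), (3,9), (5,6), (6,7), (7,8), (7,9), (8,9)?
5 (attained at vertices 1, 2, 3, 9)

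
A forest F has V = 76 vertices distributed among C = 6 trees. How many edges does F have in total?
70 (Each of the 6 component trees on V_i vertices has V_i - 1 edges; summing gives V - C = 76 - 6 = 70)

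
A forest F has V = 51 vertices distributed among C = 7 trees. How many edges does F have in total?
44 (Each of the 7 component trees on V_i vertices has V_i - 1 edges; summing gives V - C = 51 - 7 = 44)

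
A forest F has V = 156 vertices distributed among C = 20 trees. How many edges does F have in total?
136 (Each of the 20 component trees on V_i vertices has V_i - 1 edges; summing gives V - C = 156 - 20 = 136)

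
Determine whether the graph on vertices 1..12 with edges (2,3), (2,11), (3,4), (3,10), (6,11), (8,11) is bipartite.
Yes. Partition: {1, 2, 4, 5, 6, 7, 8, 9, 10, 12}, {3, 11}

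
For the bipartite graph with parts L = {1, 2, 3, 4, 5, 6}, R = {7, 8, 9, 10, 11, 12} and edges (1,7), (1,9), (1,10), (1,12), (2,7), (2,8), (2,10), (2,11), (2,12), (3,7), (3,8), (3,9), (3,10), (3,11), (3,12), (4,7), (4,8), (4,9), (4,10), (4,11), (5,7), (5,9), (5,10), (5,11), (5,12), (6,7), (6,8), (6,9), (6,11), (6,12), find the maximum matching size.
6 (matching: (1,12), (2,11), (3,10), (4,9), (5,7), (6,8); upper bound min(|L|,|R|) = min(6,6) = 6)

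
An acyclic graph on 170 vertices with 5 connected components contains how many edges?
165 (Each of the 5 component trees on V_i vertices has V_i - 1 edges; summing gives V - C = 170 - 5 = 165)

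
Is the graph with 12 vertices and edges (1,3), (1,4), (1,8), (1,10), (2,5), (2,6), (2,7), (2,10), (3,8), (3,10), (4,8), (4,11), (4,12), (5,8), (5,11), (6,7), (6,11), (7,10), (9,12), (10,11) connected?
Yes (BFS from 1 visits [1, 3, 4, 8, 10, 11, 12, 5, 2, 7, 6, 9] — all 12 vertices reached)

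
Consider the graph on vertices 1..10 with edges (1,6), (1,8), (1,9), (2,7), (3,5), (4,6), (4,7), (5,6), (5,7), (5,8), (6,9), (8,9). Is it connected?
No, it has 2 components: {1, 2, 3, 4, 5, 6, 7, 8, 9}, {10}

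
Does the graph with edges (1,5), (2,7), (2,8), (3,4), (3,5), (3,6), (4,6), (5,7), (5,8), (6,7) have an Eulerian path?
No (4 vertices have odd degree: {1, 3, 6, 7}; Eulerian path requires 0 or 2)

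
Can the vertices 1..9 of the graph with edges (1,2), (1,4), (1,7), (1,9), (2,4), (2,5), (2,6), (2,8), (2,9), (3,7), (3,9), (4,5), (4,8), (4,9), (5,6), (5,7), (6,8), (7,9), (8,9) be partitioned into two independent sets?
No (odd cycle of length 3: 7 -> 1 -> 9 -> 7)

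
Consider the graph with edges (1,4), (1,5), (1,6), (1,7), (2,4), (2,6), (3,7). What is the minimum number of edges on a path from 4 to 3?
3 (path: 4 -> 1 -> 7 -> 3, 3 edges)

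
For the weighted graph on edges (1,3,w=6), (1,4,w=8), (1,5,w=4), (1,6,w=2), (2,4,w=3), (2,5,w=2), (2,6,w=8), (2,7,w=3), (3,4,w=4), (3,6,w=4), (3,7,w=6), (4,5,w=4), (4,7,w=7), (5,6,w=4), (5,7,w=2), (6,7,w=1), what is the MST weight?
14 (MST edges: (1,6,w=2), (2,4,w=3), (2,5,w=2), (3,4,w=4), (5,7,w=2), (6,7,w=1); sum of weights 2 + 3 + 2 + 4 + 2 + 1 = 14)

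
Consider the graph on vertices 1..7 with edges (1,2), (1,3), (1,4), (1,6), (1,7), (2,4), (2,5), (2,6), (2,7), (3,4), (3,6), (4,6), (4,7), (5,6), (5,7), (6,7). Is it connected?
Yes (BFS from 1 visits [1, 2, 3, 4, 6, 7, 5] — all 7 vertices reached)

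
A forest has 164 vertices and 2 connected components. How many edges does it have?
162 (Each of the 2 component trees on V_i vertices has V_i - 1 edges; summing gives V - C = 164 - 2 = 162)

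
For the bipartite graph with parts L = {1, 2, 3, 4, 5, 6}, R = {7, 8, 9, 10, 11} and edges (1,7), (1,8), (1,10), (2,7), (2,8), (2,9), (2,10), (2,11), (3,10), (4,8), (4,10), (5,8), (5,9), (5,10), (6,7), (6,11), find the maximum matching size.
5 (matching: (1,10), (2,11), (4,8), (5,9), (6,7); upper bound min(|L|,|R|) = min(6,5) = 5)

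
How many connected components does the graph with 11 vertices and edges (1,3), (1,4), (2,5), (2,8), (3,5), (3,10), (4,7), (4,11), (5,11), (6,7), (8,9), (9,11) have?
1 (components: {1, 2, 3, 4, 5, 6, 7, 8, 9, 10, 11})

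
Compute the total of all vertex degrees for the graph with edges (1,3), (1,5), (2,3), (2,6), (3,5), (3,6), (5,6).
14 (handshake: sum of degrees = 2|E| = 2 x 7 = 14)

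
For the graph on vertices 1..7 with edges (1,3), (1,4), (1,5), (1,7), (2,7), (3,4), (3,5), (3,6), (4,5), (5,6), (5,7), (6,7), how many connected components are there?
1 (components: {1, 2, 3, 4, 5, 6, 7})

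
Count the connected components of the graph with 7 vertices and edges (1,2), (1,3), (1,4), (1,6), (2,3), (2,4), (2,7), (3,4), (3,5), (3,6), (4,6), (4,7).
1 (components: {1, 2, 3, 4, 5, 6, 7})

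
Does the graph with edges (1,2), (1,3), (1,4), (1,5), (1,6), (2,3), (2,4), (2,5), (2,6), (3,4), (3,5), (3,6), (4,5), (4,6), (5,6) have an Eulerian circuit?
No (6 vertices have odd degree: {1, 2, 3, 4, 5, 6}; Eulerian circuit requires 0)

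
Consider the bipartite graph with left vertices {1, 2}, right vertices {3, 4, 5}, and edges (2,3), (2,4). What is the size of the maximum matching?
1 (matching: (2,4); upper bound min(|L|,|R|) = min(2,3) = 2)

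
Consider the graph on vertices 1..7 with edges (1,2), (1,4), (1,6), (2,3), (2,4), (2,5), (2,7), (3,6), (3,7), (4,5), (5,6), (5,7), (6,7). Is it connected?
Yes (BFS from 1 visits [1, 2, 4, 6, 3, 5, 7] — all 7 vertices reached)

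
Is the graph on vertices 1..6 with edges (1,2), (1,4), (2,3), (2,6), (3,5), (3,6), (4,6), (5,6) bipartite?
No (odd cycle of length 5: 6 -> 4 -> 1 -> 2 -> 3 -> 6)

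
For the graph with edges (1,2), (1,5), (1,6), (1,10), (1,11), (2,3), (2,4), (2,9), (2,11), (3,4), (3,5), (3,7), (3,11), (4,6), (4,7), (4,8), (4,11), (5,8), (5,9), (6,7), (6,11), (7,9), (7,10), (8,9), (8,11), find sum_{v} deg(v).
50 (handshake: sum of degrees = 2|E| = 2 x 25 = 50)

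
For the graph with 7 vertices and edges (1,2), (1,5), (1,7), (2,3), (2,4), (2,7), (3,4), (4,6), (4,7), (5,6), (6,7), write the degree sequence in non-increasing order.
[4, 4, 4, 3, 3, 2, 2] (degrees: deg(1)=3, deg(2)=4, deg(3)=2, deg(4)=4, deg(5)=2, deg(6)=3, deg(7)=4)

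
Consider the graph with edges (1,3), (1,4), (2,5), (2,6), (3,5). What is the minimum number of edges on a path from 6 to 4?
5 (path: 6 -> 2 -> 5 -> 3 -> 1 -> 4, 5 edges)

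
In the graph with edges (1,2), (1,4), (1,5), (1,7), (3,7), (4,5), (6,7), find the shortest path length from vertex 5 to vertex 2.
2 (path: 5 -> 1 -> 2, 2 edges)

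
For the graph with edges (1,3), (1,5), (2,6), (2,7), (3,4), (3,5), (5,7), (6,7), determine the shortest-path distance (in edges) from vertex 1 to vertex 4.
2 (path: 1 -> 3 -> 4, 2 edges)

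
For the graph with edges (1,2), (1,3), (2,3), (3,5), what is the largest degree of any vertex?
3 (attained at vertex 3)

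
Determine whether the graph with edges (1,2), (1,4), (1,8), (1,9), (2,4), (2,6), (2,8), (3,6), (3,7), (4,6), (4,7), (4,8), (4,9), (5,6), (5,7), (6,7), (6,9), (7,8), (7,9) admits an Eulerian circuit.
Yes (the graph is connected and all 9 vertices have even degree)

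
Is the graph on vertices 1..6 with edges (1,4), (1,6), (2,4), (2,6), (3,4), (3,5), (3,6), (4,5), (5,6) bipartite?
No (odd cycle of length 3: 5 -> 4 -> 3 -> 5)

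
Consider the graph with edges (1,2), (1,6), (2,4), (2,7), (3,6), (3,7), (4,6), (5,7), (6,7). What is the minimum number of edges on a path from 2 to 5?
2 (path: 2 -> 7 -> 5, 2 edges)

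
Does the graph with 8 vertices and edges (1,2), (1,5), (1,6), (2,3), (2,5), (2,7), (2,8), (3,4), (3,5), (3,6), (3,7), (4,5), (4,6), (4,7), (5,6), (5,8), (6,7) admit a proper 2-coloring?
No (odd cycle of length 3: 6 -> 1 -> 5 -> 6)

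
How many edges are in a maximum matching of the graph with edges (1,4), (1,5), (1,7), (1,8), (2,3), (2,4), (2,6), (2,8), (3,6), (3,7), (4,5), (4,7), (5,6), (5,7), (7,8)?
4 (matching: (1,7), (2,8), (3,6), (4,5); upper bound floor(n/2) = floor(8/2) = 4)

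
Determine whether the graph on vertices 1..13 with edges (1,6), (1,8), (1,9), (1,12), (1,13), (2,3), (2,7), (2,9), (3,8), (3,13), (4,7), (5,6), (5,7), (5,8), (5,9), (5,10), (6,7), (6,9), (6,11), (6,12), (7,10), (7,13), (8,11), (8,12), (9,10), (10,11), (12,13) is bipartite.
No (odd cycle of length 3: 6 -> 1 -> 12 -> 6)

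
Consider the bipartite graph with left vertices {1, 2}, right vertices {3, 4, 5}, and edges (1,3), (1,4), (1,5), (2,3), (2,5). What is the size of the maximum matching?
2 (matching: (1,4), (2,5); upper bound min(|L|,|R|) = min(2,3) = 2)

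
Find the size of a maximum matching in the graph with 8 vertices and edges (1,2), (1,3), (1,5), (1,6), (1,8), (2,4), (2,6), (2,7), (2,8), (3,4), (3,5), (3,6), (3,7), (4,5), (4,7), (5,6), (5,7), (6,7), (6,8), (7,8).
4 (matching: (1,8), (2,4), (3,6), (5,7); upper bound floor(n/2) = floor(8/2) = 4)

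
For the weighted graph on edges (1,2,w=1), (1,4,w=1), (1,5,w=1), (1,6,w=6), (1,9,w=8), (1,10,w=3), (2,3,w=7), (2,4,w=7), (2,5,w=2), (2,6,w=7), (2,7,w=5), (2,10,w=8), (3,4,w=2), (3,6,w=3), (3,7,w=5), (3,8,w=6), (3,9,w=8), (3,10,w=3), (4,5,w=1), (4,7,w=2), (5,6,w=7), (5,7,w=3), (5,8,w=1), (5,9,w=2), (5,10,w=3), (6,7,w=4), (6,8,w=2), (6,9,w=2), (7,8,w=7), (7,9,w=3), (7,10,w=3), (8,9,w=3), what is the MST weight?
15 (MST edges: (1,2,w=1), (1,4,w=1), (1,5,w=1), (1,10,w=3), (3,4,w=2), (4,7,w=2), (5,8,w=1), (5,9,w=2), (6,8,w=2); sum of weights 1 + 1 + 1 + 3 + 2 + 2 + 1 + 2 + 2 = 15)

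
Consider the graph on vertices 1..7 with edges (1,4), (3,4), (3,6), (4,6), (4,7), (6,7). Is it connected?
No, it has 3 components: {1, 3, 4, 6, 7}, {2}, {5}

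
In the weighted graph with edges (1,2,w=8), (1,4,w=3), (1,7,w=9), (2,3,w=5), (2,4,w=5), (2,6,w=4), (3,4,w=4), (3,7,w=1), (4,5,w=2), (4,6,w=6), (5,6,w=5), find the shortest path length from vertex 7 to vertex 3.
1 (path: 7 -> 3; weights 1 = 1)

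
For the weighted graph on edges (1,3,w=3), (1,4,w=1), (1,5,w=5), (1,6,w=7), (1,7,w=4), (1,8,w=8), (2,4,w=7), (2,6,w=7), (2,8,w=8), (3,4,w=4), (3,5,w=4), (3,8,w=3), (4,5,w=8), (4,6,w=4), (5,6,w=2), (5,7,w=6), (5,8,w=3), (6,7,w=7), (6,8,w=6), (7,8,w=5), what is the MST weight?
23 (MST edges: (1,3,w=3), (1,4,w=1), (1,7,w=4), (2,6,w=7), (3,8,w=3), (5,6,w=2), (5,8,w=3); sum of weights 3 + 1 + 4 + 7 + 3 + 2 + 3 = 23)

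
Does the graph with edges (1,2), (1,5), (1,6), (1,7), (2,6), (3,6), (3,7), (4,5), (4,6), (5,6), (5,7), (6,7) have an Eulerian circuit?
Yes (the graph is connected and all 7 vertices have even degree)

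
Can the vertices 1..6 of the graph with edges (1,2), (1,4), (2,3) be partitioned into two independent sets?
Yes. Partition: {1, 3, 5, 6}, {2, 4}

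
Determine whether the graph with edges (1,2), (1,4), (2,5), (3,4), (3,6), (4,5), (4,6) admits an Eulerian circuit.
Yes (the graph is connected and all 6 vertices have even degree)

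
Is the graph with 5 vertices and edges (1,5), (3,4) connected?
No, it has 3 components: {1, 5}, {2}, {3, 4}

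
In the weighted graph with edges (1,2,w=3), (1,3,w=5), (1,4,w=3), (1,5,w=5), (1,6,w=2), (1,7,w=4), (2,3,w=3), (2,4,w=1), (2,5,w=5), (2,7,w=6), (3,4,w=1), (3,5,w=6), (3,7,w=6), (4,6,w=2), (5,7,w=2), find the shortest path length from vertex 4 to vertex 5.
6 (path: 4 -> 2 -> 5; weights 1 + 5 = 6)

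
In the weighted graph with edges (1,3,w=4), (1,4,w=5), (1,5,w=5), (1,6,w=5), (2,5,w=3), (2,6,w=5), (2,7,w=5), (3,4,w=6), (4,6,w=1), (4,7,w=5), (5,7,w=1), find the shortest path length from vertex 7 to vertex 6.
6 (path: 7 -> 4 -> 6; weights 5 + 1 = 6)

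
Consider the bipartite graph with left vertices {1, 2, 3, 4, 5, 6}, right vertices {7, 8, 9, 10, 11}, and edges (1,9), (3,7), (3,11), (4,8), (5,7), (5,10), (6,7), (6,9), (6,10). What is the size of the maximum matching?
5 (matching: (1,9), (3,11), (4,8), (5,10), (6,7); upper bound min(|L|,|R|) = min(6,5) = 5)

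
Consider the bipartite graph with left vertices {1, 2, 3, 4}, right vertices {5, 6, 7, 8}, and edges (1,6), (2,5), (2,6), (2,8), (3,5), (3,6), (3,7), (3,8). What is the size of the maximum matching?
3 (matching: (1,6), (2,8), (3,7); upper bound min(|L|,|R|) = min(4,4) = 4)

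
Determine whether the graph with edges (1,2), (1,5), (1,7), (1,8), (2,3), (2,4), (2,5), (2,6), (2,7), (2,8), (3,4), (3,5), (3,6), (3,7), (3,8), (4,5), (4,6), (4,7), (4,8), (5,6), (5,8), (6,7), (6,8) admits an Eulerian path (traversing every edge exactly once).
Yes (the graph is connected and exactly 2 vertices have odd degree: {2, 7}; any Eulerian path must start and end at those)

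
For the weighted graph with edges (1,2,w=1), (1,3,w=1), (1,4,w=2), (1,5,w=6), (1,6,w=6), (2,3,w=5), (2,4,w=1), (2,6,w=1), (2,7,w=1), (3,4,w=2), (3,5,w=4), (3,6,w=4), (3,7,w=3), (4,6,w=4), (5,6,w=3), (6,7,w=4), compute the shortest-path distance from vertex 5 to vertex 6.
3 (path: 5 -> 6; weights 3 = 3)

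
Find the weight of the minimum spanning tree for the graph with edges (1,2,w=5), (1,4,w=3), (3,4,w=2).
10 (MST edges: (1,2,w=5), (1,4,w=3), (3,4,w=2); sum of weights 5 + 3 + 2 = 10)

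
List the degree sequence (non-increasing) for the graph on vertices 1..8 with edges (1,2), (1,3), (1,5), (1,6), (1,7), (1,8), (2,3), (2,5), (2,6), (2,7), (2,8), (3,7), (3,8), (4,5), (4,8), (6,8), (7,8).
[6, 6, 6, 4, 4, 3, 3, 2] (degrees: deg(1)=6, deg(2)=6, deg(3)=4, deg(4)=2, deg(5)=3, deg(6)=3, deg(7)=4, deg(8)=6)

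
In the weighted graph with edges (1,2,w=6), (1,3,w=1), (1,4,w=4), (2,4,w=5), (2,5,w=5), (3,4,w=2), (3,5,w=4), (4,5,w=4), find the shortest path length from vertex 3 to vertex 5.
4 (path: 3 -> 5; weights 4 = 4)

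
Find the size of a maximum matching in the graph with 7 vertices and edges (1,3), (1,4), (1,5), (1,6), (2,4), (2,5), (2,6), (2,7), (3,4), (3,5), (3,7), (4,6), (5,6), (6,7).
3 (matching: (1,5), (2,4), (6,7); upper bound floor(n/2) = floor(7/2) = 3)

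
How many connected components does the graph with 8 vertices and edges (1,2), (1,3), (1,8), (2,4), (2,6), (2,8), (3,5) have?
2 (components: {1, 2, 3, 4, 5, 6, 8}, {7})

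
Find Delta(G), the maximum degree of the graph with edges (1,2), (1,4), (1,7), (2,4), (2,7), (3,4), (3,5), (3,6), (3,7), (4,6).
4 (attained at vertices 3, 4)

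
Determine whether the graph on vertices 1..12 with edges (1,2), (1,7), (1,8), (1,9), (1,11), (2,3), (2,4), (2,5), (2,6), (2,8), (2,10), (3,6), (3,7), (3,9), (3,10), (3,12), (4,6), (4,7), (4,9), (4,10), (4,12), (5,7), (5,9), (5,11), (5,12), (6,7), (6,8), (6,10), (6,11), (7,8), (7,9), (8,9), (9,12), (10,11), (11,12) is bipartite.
No (odd cycle of length 3: 7 -> 1 -> 9 -> 7)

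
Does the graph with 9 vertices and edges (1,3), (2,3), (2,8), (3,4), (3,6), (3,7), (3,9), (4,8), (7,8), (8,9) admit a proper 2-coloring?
Yes. Partition: {1, 2, 4, 5, 6, 7, 9}, {3, 8}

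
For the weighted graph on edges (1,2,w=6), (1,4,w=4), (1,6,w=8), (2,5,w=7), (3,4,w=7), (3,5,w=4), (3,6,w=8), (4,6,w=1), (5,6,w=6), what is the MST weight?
21 (MST edges: (1,2,w=6), (1,4,w=4), (3,5,w=4), (4,6,w=1), (5,6,w=6); sum of weights 6 + 4 + 4 + 1 + 6 = 21)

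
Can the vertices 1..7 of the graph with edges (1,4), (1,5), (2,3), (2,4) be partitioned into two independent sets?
Yes. Partition: {1, 2, 6, 7}, {3, 4, 5}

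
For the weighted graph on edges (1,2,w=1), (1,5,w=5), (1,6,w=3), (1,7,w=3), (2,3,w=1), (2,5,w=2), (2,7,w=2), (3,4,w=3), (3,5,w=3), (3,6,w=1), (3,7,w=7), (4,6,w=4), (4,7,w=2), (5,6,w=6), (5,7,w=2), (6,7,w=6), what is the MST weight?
9 (MST edges: (1,2,w=1), (2,3,w=1), (2,5,w=2), (2,7,w=2), (3,6,w=1), (4,7,w=2); sum of weights 1 + 1 + 2 + 2 + 1 + 2 = 9)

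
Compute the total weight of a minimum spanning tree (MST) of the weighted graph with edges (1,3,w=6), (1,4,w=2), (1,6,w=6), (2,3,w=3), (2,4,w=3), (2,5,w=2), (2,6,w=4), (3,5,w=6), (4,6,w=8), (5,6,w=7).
14 (MST edges: (1,4,w=2), (2,3,w=3), (2,4,w=3), (2,5,w=2), (2,6,w=4); sum of weights 2 + 3 + 3 + 2 + 4 = 14)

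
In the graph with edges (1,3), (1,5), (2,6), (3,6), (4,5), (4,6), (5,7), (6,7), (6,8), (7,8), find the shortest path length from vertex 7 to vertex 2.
2 (path: 7 -> 6 -> 2, 2 edges)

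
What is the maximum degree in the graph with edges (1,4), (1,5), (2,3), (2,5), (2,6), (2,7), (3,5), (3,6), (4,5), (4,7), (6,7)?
4 (attained at vertices 2, 5)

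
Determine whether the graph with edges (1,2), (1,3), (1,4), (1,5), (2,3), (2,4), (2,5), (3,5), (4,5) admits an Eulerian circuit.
No (2 vertices have odd degree: {3, 4}; Eulerian circuit requires 0)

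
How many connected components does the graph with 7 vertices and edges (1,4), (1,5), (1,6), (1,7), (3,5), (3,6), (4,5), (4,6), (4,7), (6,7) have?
2 (components: {1, 3, 4, 5, 6, 7}, {2})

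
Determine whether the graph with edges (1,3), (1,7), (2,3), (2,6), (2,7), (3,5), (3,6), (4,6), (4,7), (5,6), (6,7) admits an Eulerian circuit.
No (2 vertices have odd degree: {2, 6}; Eulerian circuit requires 0)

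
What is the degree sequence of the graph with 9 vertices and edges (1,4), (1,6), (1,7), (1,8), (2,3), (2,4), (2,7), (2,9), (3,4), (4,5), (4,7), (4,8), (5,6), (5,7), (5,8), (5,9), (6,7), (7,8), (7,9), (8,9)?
[7, 6, 5, 5, 4, 4, 4, 3, 2] (degrees: deg(1)=4, deg(2)=4, deg(3)=2, deg(4)=6, deg(5)=5, deg(6)=3, deg(7)=7, deg(8)=5, deg(9)=4)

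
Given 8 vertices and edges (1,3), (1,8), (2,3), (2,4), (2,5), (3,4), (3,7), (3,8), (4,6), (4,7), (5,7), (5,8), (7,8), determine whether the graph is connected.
Yes (BFS from 1 visits [1, 3, 8, 2, 4, 7, 5, 6] — all 8 vertices reached)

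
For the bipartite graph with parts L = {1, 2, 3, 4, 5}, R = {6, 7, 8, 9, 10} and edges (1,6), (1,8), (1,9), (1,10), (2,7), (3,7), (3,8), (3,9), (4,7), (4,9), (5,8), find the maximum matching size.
4 (matching: (1,10), (2,7), (3,9), (5,8); upper bound min(|L|,|R|) = min(5,5) = 5)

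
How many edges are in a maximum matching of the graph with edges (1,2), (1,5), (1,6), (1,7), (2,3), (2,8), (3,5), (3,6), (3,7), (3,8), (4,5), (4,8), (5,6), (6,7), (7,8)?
4 (matching: (1,2), (3,8), (4,5), (6,7); upper bound floor(n/2) = floor(8/2) = 4)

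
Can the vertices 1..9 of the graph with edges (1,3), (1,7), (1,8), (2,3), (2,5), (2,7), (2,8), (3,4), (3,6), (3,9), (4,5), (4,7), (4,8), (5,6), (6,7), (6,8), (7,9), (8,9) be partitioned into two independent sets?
Yes. Partition: {1, 2, 4, 6, 9}, {3, 5, 7, 8}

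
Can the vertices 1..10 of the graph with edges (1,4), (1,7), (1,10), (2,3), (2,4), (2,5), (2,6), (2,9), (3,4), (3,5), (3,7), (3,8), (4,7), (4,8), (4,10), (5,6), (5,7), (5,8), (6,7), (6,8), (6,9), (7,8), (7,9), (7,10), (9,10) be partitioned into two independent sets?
No (odd cycle of length 3: 7 -> 1 -> 4 -> 7)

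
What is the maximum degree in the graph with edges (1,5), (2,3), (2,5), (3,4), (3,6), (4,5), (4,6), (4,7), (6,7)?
4 (attained at vertex 4)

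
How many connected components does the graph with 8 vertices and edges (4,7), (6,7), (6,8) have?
5 (components: {1}, {2}, {3}, {4, 6, 7, 8}, {5})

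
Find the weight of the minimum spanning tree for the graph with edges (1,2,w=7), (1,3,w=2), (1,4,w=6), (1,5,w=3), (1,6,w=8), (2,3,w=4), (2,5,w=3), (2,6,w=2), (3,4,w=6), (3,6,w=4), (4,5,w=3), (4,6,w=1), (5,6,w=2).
10 (MST edges: (1,3,w=2), (1,5,w=3), (2,6,w=2), (4,6,w=1), (5,6,w=2); sum of weights 2 + 3 + 2 + 1 + 2 = 10)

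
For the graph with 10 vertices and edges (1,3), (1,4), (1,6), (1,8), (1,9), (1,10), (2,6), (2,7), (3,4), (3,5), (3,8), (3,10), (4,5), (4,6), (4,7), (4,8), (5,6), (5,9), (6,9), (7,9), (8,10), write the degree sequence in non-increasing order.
[6, 6, 5, 5, 4, 4, 4, 3, 3, 2] (degrees: deg(1)=6, deg(2)=2, deg(3)=5, deg(4)=6, deg(5)=4, deg(6)=5, deg(7)=3, deg(8)=4, deg(9)=4, deg(10)=3)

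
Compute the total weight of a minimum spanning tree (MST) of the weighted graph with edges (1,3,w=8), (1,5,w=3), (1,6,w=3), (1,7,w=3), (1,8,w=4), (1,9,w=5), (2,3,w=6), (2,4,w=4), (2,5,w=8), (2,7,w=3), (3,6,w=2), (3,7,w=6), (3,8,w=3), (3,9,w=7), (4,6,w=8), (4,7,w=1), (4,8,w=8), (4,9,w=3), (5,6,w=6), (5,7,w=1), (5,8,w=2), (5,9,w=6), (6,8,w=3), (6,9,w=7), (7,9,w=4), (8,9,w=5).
18 (MST edges: (1,5,w=3), (1,6,w=3), (2,7,w=3), (3,6,w=2), (4,7,w=1), (4,9,w=3), (5,7,w=1), (5,8,w=2); sum of weights 3 + 3 + 3 + 2 + 1 + 3 + 1 + 2 = 18)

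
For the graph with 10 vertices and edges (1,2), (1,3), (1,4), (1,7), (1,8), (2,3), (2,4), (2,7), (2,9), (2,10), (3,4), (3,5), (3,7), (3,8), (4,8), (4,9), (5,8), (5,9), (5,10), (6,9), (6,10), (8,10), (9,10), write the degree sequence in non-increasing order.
[6, 6, 5, 5, 5, 5, 5, 4, 3, 2] (degrees: deg(1)=5, deg(2)=6, deg(3)=6, deg(4)=5, deg(5)=4, deg(6)=2, deg(7)=3, deg(8)=5, deg(9)=5, deg(10)=5)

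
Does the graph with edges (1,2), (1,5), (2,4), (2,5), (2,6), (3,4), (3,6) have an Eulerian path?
Yes — and in fact it has an Eulerian circuit (the graph is connected and all 6 vertices have even degree)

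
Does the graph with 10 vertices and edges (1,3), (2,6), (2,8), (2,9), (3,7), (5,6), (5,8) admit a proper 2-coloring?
Yes. Partition: {1, 2, 4, 5, 7, 10}, {3, 6, 8, 9}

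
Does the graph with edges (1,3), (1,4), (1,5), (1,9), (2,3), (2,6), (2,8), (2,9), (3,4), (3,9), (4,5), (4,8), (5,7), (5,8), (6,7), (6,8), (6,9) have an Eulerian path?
Yes — and in fact it has an Eulerian circuit (the graph is connected and all 9 vertices have even degree)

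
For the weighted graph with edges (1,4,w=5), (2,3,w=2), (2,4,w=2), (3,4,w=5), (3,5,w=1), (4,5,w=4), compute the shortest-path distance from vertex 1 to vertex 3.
9 (path: 1 -> 4 -> 2 -> 3; weights 5 + 2 + 2 = 9)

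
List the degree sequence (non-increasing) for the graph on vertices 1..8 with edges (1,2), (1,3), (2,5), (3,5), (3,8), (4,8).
[3, 2, 2, 2, 2, 1, 0, 0] (degrees: deg(1)=2, deg(2)=2, deg(3)=3, deg(4)=1, deg(5)=2, deg(6)=0, deg(7)=0, deg(8)=2)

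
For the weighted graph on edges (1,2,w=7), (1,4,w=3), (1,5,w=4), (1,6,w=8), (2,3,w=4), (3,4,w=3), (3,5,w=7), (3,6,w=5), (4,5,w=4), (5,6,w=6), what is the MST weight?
19 (MST edges: (1,4,w=3), (1,5,w=4), (2,3,w=4), (3,4,w=3), (3,6,w=5); sum of weights 3 + 4 + 4 + 3 + 5 = 19)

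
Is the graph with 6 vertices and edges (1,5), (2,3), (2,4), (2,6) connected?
No, it has 2 components: {1, 5}, {2, 3, 4, 6}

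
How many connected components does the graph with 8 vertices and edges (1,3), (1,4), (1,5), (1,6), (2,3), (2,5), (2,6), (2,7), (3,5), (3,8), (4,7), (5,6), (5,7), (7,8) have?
1 (components: {1, 2, 3, 4, 5, 6, 7, 8})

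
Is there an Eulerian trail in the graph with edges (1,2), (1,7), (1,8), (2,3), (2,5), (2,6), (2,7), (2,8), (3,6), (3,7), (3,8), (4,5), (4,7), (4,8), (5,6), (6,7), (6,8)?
No (6 vertices have odd degree: {1, 4, 5, 6, 7, 8}; Eulerian path requires 0 or 2)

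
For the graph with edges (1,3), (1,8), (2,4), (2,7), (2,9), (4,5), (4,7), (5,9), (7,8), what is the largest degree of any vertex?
3 (attained at vertices 2, 4, 7)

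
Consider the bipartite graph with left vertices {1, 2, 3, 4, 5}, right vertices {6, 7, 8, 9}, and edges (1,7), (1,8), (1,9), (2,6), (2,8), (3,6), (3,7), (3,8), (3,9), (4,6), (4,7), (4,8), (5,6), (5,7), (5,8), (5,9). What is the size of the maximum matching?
4 (matching: (1,9), (2,8), (3,7), (4,6); upper bound min(|L|,|R|) = min(5,4) = 4)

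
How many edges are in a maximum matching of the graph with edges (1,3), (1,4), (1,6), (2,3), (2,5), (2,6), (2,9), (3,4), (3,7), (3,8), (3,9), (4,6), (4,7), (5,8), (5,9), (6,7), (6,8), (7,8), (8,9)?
4 (matching: (1,6), (2,9), (3,8), (4,7); upper bound floor(n/2) = floor(9/2) = 4)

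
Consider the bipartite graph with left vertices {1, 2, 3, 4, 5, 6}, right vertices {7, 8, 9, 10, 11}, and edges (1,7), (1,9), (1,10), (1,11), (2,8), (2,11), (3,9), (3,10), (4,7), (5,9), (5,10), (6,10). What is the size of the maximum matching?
5 (matching: (1,11), (2,8), (3,10), (4,7), (5,9); upper bound min(|L|,|R|) = min(6,5) = 5)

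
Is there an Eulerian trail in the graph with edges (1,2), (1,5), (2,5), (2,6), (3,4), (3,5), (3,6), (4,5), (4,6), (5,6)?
No (4 vertices have odd degree: {2, 3, 4, 5}; Eulerian path requires 0 or 2)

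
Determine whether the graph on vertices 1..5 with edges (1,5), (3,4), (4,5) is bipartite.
Yes. Partition: {1, 2, 4}, {3, 5}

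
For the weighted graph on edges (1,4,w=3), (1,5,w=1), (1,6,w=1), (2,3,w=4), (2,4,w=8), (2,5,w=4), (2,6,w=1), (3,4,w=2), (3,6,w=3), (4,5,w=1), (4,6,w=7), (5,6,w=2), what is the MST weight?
6 (MST edges: (1,5,w=1), (1,6,w=1), (2,6,w=1), (3,4,w=2), (4,5,w=1); sum of weights 1 + 1 + 1 + 2 + 1 = 6)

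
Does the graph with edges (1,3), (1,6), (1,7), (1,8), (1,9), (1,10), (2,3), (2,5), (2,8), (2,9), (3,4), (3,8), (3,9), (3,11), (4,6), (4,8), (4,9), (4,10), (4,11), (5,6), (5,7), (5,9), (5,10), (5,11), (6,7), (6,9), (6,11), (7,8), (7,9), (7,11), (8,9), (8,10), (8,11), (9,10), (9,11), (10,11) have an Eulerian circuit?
Yes (the graph is connected and all 11 vertices have even degree)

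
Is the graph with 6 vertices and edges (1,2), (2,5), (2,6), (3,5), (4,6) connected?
Yes (BFS from 1 visits [1, 2, 5, 6, 3, 4] — all 6 vertices reached)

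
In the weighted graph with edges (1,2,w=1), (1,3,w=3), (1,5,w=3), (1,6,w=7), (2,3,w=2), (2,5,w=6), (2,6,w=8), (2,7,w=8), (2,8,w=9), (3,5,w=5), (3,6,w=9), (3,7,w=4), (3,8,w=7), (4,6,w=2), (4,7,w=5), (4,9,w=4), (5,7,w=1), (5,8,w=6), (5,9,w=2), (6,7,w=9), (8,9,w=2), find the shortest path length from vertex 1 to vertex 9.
5 (path: 1 -> 5 -> 9; weights 3 + 2 = 5)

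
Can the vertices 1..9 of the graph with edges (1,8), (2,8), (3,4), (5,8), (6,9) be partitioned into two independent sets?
Yes. Partition: {1, 2, 3, 5, 7, 9}, {4, 6, 8}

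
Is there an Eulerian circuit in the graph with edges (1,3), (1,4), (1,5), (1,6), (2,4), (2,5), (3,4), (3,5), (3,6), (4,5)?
Yes (the graph is connected and all 6 vertices have even degree)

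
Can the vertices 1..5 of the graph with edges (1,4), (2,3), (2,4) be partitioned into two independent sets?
Yes. Partition: {1, 2, 5}, {3, 4}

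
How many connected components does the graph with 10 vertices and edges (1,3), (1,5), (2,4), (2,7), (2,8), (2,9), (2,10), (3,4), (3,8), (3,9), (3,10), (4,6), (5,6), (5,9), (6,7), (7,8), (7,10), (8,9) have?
1 (components: {1, 2, 3, 4, 5, 6, 7, 8, 9, 10})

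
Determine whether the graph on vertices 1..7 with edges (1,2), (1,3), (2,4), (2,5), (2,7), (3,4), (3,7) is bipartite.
Yes. Partition: {1, 4, 5, 6, 7}, {2, 3}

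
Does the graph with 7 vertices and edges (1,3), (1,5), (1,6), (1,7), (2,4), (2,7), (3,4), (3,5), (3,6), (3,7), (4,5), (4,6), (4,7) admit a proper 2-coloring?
No (odd cycle of length 3: 5 -> 1 -> 3 -> 5)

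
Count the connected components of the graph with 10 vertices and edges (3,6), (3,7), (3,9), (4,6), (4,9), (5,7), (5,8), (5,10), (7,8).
3 (components: {1}, {2}, {3, 4, 5, 6, 7, 8, 9, 10})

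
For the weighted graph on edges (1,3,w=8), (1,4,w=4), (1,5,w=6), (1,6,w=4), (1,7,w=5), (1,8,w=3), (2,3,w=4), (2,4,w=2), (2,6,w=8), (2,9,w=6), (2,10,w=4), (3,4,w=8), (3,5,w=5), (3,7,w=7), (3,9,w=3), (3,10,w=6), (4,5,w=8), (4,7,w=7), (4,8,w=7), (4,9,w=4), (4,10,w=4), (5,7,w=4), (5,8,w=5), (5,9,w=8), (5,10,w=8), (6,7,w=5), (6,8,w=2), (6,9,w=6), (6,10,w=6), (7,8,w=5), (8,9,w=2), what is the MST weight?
29 (MST edges: (1,4,w=4), (1,7,w=5), (1,8,w=3), (2,4,w=2), (2,10,w=4), (3,9,w=3), (5,7,w=4), (6,8,w=2), (8,9,w=2); sum of weights 4 + 5 + 3 + 2 + 4 + 3 + 4 + 2 + 2 = 29)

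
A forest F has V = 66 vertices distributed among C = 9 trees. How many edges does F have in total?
57 (Each of the 9 component trees on V_i vertices has V_i - 1 edges; summing gives V - C = 66 - 9 = 57)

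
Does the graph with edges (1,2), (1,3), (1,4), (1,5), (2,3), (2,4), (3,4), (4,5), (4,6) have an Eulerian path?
No (4 vertices have odd degree: {2, 3, 4, 6}; Eulerian path requires 0 or 2)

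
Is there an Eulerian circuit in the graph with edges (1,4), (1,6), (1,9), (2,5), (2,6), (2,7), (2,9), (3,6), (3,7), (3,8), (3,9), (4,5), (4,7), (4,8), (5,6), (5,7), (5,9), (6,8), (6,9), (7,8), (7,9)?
No (2 vertices have odd degree: {1, 5}; Eulerian circuit requires 0)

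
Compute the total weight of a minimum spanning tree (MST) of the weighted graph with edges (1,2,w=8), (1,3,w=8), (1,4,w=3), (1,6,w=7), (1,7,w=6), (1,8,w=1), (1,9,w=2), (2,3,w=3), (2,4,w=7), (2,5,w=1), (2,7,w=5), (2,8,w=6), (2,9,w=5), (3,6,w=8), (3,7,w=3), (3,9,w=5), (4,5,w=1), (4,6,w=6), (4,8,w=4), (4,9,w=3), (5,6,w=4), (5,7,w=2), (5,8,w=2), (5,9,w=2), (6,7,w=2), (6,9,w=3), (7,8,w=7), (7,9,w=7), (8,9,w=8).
14 (MST edges: (1,8,w=1), (1,9,w=2), (2,3,w=3), (2,5,w=1), (4,5,w=1), (5,7,w=2), (5,9,w=2), (6,7,w=2); sum of weights 1 + 2 + 3 + 1 + 1 + 2 + 2 + 2 = 14)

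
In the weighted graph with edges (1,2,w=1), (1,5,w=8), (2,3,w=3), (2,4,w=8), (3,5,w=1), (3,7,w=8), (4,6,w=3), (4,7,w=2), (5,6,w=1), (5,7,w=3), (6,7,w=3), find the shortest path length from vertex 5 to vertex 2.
4 (path: 5 -> 3 -> 2; weights 1 + 3 = 4)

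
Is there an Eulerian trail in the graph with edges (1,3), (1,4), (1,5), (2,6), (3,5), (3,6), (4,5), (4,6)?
No (6 vertices have odd degree: {1, 2, 3, 4, 5, 6}; Eulerian path requires 0 or 2)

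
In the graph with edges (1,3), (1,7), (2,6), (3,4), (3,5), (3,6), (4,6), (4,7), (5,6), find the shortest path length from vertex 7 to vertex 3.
2 (path: 7 -> 1 -> 3, 2 edges)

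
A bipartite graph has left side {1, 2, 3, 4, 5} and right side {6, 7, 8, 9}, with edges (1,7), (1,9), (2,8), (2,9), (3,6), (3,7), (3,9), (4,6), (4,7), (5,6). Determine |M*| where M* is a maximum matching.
4 (matching: (1,9), (2,8), (3,7), (4,6); upper bound min(|L|,|R|) = min(5,4) = 4)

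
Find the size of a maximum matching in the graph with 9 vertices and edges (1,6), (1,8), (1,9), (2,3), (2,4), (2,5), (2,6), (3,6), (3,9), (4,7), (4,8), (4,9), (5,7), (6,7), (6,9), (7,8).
4 (matching: (1,9), (2,5), (4,8), (6,7); upper bound floor(n/2) = floor(9/2) = 4)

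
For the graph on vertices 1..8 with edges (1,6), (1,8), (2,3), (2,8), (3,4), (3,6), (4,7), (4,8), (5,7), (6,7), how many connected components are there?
1 (components: {1, 2, 3, 4, 5, 6, 7, 8})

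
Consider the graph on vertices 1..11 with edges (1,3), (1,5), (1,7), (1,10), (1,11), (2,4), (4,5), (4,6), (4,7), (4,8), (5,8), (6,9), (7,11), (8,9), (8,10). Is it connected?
Yes (BFS from 1 visits [1, 3, 5, 7, 10, 11, 4, 8, 2, 6, 9] — all 11 vertices reached)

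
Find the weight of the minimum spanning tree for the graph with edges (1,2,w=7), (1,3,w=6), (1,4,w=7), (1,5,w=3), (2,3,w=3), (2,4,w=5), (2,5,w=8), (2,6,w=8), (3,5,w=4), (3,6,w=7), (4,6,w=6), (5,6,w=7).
21 (MST edges: (1,5,w=3), (2,3,w=3), (2,4,w=5), (3,5,w=4), (4,6,w=6); sum of weights 3 + 3 + 5 + 4 + 6 = 21)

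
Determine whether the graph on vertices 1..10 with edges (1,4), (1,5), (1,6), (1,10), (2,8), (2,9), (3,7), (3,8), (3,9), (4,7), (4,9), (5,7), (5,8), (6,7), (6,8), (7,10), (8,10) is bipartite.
Yes. Partition: {1, 7, 8, 9}, {2, 3, 4, 5, 6, 10}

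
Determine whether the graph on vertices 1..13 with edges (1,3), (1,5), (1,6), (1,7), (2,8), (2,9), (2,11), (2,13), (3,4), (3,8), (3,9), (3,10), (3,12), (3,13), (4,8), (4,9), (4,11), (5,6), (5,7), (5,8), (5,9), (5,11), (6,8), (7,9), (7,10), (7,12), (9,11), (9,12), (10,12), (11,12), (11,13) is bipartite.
No (odd cycle of length 3: 6 -> 1 -> 5 -> 6)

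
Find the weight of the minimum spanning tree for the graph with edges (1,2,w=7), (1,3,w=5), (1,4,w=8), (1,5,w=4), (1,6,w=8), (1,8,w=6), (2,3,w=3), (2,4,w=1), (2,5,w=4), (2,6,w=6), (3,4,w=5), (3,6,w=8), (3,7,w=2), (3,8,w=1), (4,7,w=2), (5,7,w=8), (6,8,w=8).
20 (MST edges: (1,5,w=4), (2,4,w=1), (2,5,w=4), (2,6,w=6), (3,7,w=2), (3,8,w=1), (4,7,w=2); sum of weights 4 + 1 + 4 + 6 + 2 + 1 + 2 = 20)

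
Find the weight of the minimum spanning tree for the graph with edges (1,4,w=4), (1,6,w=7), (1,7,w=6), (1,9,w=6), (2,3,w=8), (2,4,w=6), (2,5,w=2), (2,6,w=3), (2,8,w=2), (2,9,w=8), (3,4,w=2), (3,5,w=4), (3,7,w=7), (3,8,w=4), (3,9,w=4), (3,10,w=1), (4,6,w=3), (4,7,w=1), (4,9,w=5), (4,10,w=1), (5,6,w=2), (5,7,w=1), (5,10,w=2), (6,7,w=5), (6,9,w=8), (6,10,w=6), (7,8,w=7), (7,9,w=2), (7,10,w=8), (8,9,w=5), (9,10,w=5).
16 (MST edges: (1,4,w=4), (2,5,w=2), (2,8,w=2), (3,10,w=1), (4,7,w=1), (4,10,w=1), (5,6,w=2), (5,7,w=1), (7,9,w=2); sum of weights 4 + 2 + 2 + 1 + 1 + 1 + 2 + 1 + 2 = 16)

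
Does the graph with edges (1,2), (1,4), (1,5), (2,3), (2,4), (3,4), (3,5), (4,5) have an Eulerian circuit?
No (4 vertices have odd degree: {1, 2, 3, 5}; Eulerian circuit requires 0)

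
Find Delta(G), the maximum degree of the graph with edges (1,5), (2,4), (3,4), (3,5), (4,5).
3 (attained at vertices 4, 5)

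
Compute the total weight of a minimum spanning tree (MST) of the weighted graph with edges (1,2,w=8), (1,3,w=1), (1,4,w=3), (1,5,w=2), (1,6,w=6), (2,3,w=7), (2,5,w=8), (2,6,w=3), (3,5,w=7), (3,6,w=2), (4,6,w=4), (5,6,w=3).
11 (MST edges: (1,3,w=1), (1,4,w=3), (1,5,w=2), (2,6,w=3), (3,6,w=2); sum of weights 1 + 3 + 2 + 3 + 2 = 11)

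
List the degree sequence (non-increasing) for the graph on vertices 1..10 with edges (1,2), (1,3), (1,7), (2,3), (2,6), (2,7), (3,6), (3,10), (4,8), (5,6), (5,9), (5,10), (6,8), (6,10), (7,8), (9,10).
[5, 4, 4, 4, 3, 3, 3, 3, 2, 1] (degrees: deg(1)=3, deg(2)=4, deg(3)=4, deg(4)=1, deg(5)=3, deg(6)=5, deg(7)=3, deg(8)=3, deg(9)=2, deg(10)=4)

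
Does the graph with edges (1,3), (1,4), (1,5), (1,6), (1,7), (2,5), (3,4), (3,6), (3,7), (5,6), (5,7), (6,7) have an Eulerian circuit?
No (2 vertices have odd degree: {1, 2}; Eulerian circuit requires 0)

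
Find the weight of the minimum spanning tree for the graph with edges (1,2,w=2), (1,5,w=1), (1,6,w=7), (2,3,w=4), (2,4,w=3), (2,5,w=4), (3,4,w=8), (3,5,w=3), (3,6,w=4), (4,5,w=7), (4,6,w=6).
13 (MST edges: (1,2,w=2), (1,5,w=1), (2,4,w=3), (3,5,w=3), (3,6,w=4); sum of weights 2 + 1 + 3 + 3 + 4 = 13)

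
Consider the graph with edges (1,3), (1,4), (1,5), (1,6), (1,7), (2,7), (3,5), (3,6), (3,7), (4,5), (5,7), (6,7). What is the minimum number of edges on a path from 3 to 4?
2 (path: 3 -> 1 -> 4, 2 edges)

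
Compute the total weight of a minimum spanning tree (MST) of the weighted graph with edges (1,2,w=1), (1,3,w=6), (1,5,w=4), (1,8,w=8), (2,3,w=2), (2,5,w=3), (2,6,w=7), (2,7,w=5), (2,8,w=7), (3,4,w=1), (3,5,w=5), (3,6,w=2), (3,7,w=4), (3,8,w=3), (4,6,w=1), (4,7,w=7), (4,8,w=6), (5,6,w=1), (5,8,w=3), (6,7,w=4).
13 (MST edges: (1,2,w=1), (2,3,w=2), (3,4,w=1), (3,7,w=4), (3,8,w=3), (4,6,w=1), (5,6,w=1); sum of weights 1 + 2 + 1 + 4 + 3 + 1 + 1 = 13)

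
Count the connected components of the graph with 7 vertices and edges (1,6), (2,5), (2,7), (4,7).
3 (components: {1, 6}, {2, 4, 5, 7}, {3})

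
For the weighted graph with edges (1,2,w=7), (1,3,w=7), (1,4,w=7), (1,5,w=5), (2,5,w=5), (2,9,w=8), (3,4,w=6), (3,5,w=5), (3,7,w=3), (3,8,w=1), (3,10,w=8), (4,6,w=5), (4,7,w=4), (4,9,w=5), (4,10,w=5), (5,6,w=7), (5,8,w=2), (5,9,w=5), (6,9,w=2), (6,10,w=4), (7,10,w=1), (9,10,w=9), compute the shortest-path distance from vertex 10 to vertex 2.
12 (path: 10 -> 7 -> 3 -> 8 -> 5 -> 2; weights 1 + 3 + 1 + 2 + 5 = 12)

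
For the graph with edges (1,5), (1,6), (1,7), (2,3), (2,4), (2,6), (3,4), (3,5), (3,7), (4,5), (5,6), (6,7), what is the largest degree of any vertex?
4 (attained at vertices 3, 5, 6)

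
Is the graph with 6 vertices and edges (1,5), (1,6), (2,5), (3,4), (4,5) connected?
Yes (BFS from 1 visits [1, 5, 6, 2, 4, 3] — all 6 vertices reached)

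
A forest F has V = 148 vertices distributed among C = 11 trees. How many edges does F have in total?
137 (Each of the 11 component trees on V_i vertices has V_i - 1 edges; summing gives V - C = 148 - 11 = 137)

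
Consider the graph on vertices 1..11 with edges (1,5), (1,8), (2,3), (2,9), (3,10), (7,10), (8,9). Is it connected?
No, it has 4 components: {1, 2, 3, 5, 7, 8, 9, 10}, {4}, {6}, {11}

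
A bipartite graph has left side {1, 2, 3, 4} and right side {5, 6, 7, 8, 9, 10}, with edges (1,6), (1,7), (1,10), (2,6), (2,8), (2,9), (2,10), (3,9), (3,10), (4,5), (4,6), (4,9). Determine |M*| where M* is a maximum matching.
4 (matching: (1,7), (2,8), (3,10), (4,9); upper bound min(|L|,|R|) = min(4,6) = 4)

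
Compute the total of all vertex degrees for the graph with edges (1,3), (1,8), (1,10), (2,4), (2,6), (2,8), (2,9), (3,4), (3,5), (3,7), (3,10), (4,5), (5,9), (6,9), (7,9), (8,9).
32 (handshake: sum of degrees = 2|E| = 2 x 16 = 32)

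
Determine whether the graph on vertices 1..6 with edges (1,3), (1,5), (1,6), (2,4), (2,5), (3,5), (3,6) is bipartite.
No (odd cycle of length 3: 5 -> 1 -> 3 -> 5)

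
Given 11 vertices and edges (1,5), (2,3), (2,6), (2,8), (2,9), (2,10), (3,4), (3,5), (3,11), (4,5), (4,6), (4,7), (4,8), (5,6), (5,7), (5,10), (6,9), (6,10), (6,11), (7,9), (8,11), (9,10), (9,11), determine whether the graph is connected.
Yes (BFS from 1 visits [1, 5, 3, 4, 6, 7, 10, 2, 11, 8, 9] — all 11 vertices reached)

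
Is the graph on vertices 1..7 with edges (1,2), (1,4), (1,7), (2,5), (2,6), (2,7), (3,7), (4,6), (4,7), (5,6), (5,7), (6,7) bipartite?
No (odd cycle of length 3: 2 -> 1 -> 7 -> 2)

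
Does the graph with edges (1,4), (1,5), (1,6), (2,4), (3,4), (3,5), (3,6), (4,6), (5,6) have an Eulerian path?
No (4 vertices have odd degree: {1, 2, 3, 5}; Eulerian path requires 0 or 2)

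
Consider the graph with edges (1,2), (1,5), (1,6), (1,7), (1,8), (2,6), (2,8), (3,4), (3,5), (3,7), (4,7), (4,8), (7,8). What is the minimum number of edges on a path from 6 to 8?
2 (path: 6 -> 2 -> 8, 2 edges)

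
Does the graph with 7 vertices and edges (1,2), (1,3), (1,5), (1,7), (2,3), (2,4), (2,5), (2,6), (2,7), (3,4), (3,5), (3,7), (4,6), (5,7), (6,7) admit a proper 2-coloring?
No (odd cycle of length 3: 3 -> 1 -> 5 -> 3)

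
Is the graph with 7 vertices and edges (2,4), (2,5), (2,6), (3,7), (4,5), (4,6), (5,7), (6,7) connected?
No, it has 2 components: {1}, {2, 3, 4, 5, 6, 7}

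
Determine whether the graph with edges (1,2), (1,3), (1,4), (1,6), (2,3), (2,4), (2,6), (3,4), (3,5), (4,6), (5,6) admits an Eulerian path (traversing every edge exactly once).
Yes — and in fact it has an Eulerian circuit (the graph is connected and all 6 vertices have even degree)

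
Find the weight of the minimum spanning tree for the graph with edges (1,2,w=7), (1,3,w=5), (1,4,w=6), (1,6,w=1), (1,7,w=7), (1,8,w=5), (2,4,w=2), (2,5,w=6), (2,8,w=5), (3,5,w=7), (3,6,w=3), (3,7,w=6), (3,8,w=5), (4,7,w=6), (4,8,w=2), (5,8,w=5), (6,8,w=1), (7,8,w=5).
19 (MST edges: (1,6,w=1), (2,4,w=2), (3,6,w=3), (4,8,w=2), (5,8,w=5), (6,8,w=1), (7,8,w=5); sum of weights 1 + 2 + 3 + 2 + 5 + 1 + 5 = 19)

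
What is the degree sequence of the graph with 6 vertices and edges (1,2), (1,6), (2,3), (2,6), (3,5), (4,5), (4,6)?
[3, 3, 2, 2, 2, 2] (degrees: deg(1)=2, deg(2)=3, deg(3)=2, deg(4)=2, deg(5)=2, deg(6)=3)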